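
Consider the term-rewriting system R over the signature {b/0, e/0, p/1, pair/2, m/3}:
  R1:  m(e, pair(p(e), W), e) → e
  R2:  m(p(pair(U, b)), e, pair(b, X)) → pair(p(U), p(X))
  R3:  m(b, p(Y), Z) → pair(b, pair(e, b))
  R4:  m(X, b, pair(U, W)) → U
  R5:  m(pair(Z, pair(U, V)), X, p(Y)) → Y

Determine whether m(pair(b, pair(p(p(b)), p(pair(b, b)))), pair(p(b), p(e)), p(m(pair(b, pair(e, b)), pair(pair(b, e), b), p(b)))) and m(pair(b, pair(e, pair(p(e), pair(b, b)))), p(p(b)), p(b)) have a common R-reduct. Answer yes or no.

yes — NF(t₁) = b, NF(t₂) = b

Reduce t₁ = m(pair(b, pair(p(p(b)), p(pair(b, b)))), pair(p(b), p(e)), p(m(pair(b, pair(e, b)), pair(pair(b, e), b), p(b)))):
1. m(pair(b, pair(p(p(b)), p(pair(b, b)))), pair(p(b), p(e)), p(m(pair(b, pair(e, b)), pair(pair(b, e), b), p(b))))  →  m(pair(b, pair(e, b)), pair(pair(b, e), b), p(b))   [R5 at ε]
2. m(pair(b, pair(e, b)), pair(pair(b, e), b), p(b))  →  b   [R5 at ε]

Reduce t₂ = m(pair(b, pair(e, pair(p(e), pair(b, b)))), p(p(b)), p(b)):
1. m(pair(b, pair(e, pair(p(e), pair(b, b)))), p(p(b)), p(b))  →  b   [R5 at ε]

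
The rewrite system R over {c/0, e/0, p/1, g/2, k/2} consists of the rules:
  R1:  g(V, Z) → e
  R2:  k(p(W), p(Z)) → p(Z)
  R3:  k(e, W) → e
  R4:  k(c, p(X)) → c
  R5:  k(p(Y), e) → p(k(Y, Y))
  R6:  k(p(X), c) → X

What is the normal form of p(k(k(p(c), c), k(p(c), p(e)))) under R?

1. p(k(k(p(c), c), k(p(c), p(e))))  →  p(k(c, k(p(c), p(e))))   [R6 at 1.1]
2. p(k(c, k(p(c), p(e))))  →  p(k(c, p(e)))   [R2 at 1.2]
3. p(k(c, p(e)))  →  p(c)   [R4 at 1]

p(c)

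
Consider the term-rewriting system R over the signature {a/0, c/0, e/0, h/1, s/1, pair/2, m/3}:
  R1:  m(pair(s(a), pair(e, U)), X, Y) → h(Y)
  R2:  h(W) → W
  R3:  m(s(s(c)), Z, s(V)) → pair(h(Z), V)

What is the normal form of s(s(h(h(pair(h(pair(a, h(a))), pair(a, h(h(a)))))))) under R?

s(s(pair(pair(a, a), pair(a, a))))

1. s(s(h(h(pair(h(pair(a, h(a))), pair(a, h(h(a))))))))  →  s(s(h(pair(h(pair(a, h(a))), pair(a, h(h(a)))))))   [R2 at 1.1]
2. s(s(h(pair(h(pair(a, h(a))), pair(a, h(h(a)))))))  →  s(s(pair(h(pair(a, h(a))), pair(a, h(h(a))))))   [R2 at 1.1]
3. s(s(pair(h(pair(a, h(a))), pair(a, h(h(a))))))  →  s(s(pair(pair(a, h(a)), pair(a, h(h(a))))))   [R2 at 1.1.1]
4. s(s(pair(pair(a, h(a)), pair(a, h(h(a))))))  →  s(s(pair(pair(a, a), pair(a, h(h(a))))))   [R2 at 1.1.1.2]
5. s(s(pair(pair(a, a), pair(a, h(h(a))))))  →  s(s(pair(pair(a, a), pair(a, h(a)))))   [R2 at 1.1.2.2]
6. s(s(pair(pair(a, a), pair(a, h(a)))))  →  s(s(pair(pair(a, a), pair(a, a))))   [R2 at 1.1.2.2]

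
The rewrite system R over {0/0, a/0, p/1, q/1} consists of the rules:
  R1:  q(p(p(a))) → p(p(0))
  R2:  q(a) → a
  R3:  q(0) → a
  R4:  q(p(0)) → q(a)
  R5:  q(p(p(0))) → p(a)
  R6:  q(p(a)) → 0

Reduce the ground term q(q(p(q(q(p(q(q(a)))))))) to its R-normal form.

a

1. q(q(p(q(q(p(q(q(a))))))))  →  q(q(p(q(q(p(q(a)))))))   [R2 at 1.1.1.1.1.1.1]
2. q(q(p(q(q(p(q(a)))))))  →  q(q(p(q(q(p(a))))))   [R2 at 1.1.1.1.1.1]
3. q(q(p(q(q(p(a))))))  →  q(q(p(q(0))))   [R6 at 1.1.1.1]
4. q(q(p(q(0))))  →  q(q(p(a)))   [R3 at 1.1.1]
5. q(q(p(a)))  →  q(0)   [R6 at 1]
6. q(0)  →  a   [R3 at ε]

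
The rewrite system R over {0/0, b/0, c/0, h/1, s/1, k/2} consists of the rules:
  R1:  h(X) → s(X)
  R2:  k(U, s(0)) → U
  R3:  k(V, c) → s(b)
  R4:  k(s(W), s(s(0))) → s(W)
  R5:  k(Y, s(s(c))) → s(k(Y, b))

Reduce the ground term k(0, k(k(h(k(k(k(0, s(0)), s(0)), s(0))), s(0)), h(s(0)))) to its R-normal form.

1. k(0, k(k(h(k(k(k(0, s(0)), s(0)), s(0))), s(0)), h(s(0))))  →  k(0, k(h(k(k(k(0, s(0)), s(0)), s(0))), h(s(0))))   [R2 at 2.1]
2. k(0, k(h(k(k(k(0, s(0)), s(0)), s(0))), h(s(0))))  →  k(0, k(s(k(k(k(0, s(0)), s(0)), s(0))), h(s(0))))   [R1 at 2.1]
3. k(0, k(s(k(k(k(0, s(0)), s(0)), s(0))), h(s(0))))  →  k(0, k(s(k(k(0, s(0)), s(0))), h(s(0))))   [R2 at 2.1.1]
4. k(0, k(s(k(k(0, s(0)), s(0))), h(s(0))))  →  k(0, k(s(k(0, s(0))), h(s(0))))   [R2 at 2.1.1]
5. k(0, k(s(k(0, s(0))), h(s(0))))  →  k(0, k(s(0), h(s(0))))   [R2 at 2.1.1]
6. k(0, k(s(0), h(s(0))))  →  k(0, k(s(0), s(s(0))))   [R1 at 2.2]
7. k(0, k(s(0), s(s(0))))  →  k(0, s(0))   [R4 at 2]
8. k(0, s(0))  →  0   [R2 at ε]

0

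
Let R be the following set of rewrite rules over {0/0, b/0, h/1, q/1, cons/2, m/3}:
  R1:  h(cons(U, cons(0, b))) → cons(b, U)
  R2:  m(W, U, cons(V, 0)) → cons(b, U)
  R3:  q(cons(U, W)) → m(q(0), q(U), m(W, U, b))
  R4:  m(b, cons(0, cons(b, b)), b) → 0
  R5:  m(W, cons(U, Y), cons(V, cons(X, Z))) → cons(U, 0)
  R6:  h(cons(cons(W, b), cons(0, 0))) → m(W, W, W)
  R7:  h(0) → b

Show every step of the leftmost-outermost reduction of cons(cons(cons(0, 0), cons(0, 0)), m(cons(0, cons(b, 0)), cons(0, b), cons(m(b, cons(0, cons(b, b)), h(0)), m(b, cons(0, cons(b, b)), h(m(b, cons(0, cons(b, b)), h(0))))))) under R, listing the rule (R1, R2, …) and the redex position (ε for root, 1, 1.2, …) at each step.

cons(cons(cons(0, 0), cons(0, 0)), cons(b, cons(0, b)))

1. cons(cons(cons(0, 0), cons(0, 0)), m(cons(0, cons(b, 0)), cons(0, b), cons(m(b, cons(0, cons(b, b)), h(0)), m(b, cons(0, cons(b, b)), h(m(b, cons(0, cons(b, b)), h(0)))))))  →  cons(cons(cons(0, 0), cons(0, 0)), m(cons(0, cons(b, 0)), cons(0, b), cons(m(b, cons(0, cons(b, b)), b), m(b, cons(0, cons(b, b)), h(m(b, cons(0, cons(b, b)), h(0)))))))   [R7 at 2.3.1.3]
2. cons(cons(cons(0, 0), cons(0, 0)), m(cons(0, cons(b, 0)), cons(0, b), cons(m(b, cons(0, cons(b, b)), b), m(b, cons(0, cons(b, b)), h(m(b, cons(0, cons(b, b)), h(0)))))))  →  cons(cons(cons(0, 0), cons(0, 0)), m(cons(0, cons(b, 0)), cons(0, b), cons(0, m(b, cons(0, cons(b, b)), h(m(b, cons(0, cons(b, b)), h(0)))))))   [R4 at 2.3.1]
3. cons(cons(cons(0, 0), cons(0, 0)), m(cons(0, cons(b, 0)), cons(0, b), cons(0, m(b, cons(0, cons(b, b)), h(m(b, cons(0, cons(b, b)), h(0)))))))  →  cons(cons(cons(0, 0), cons(0, 0)), m(cons(0, cons(b, 0)), cons(0, b), cons(0, m(b, cons(0, cons(b, b)), h(m(b, cons(0, cons(b, b)), b))))))   [R7 at 2.3.2.3.1.3]
4. cons(cons(cons(0, 0), cons(0, 0)), m(cons(0, cons(b, 0)), cons(0, b), cons(0, m(b, cons(0, cons(b, b)), h(m(b, cons(0, cons(b, b)), b))))))  →  cons(cons(cons(0, 0), cons(0, 0)), m(cons(0, cons(b, 0)), cons(0, b), cons(0, m(b, cons(0, cons(b, b)), h(0)))))   [R4 at 2.3.2.3.1]
5. cons(cons(cons(0, 0), cons(0, 0)), m(cons(0, cons(b, 0)), cons(0, b), cons(0, m(b, cons(0, cons(b, b)), h(0)))))  →  cons(cons(cons(0, 0), cons(0, 0)), m(cons(0, cons(b, 0)), cons(0, b), cons(0, m(b, cons(0, cons(b, b)), b))))   [R7 at 2.3.2.3]
6. cons(cons(cons(0, 0), cons(0, 0)), m(cons(0, cons(b, 0)), cons(0, b), cons(0, m(b, cons(0, cons(b, b)), b))))  →  cons(cons(cons(0, 0), cons(0, 0)), m(cons(0, cons(b, 0)), cons(0, b), cons(0, 0)))   [R4 at 2.3.2]
7. cons(cons(cons(0, 0), cons(0, 0)), m(cons(0, cons(b, 0)), cons(0, b), cons(0, 0)))  →  cons(cons(cons(0, 0), cons(0, 0)), cons(b, cons(0, b)))   [R2 at 2]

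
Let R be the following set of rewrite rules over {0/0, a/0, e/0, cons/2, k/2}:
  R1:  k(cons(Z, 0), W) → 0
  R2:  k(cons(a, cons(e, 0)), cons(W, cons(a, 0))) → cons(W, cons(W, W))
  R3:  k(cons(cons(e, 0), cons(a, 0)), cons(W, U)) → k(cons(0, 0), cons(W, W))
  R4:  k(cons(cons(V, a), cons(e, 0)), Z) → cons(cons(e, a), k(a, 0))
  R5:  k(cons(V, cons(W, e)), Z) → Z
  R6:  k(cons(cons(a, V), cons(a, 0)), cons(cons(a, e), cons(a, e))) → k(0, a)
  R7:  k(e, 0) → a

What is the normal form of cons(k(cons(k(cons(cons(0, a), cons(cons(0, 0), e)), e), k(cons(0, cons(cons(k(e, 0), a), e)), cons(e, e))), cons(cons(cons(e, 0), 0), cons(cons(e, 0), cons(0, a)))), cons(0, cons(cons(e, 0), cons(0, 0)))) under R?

cons(cons(cons(cons(e, 0), 0), cons(cons(e, 0), cons(0, a))), cons(0, cons(cons(e, 0), cons(0, 0))))

1. cons(k(cons(k(cons(cons(0, a), cons(cons(0, 0), e)), e), k(cons(0, cons(cons(k(e, 0), a), e)), cons(e, e))), cons(cons(cons(e, 0), 0), cons(cons(e, 0), cons(0, a)))), cons(0, cons(cons(e, 0), cons(0, 0))))  →  cons(k(cons(e, k(cons(0, cons(cons(k(e, 0), a), e)), cons(e, e))), cons(cons(cons(e, 0), 0), cons(cons(e, 0), cons(0, a)))), cons(0, cons(cons(e, 0), cons(0, 0))))   [R5 at 1.1.1]
2. cons(k(cons(e, k(cons(0, cons(cons(k(e, 0), a), e)), cons(e, e))), cons(cons(cons(e, 0), 0), cons(cons(e, 0), cons(0, a)))), cons(0, cons(cons(e, 0), cons(0, 0))))  →  cons(k(cons(e, cons(e, e)), cons(cons(cons(e, 0), 0), cons(cons(e, 0), cons(0, a)))), cons(0, cons(cons(e, 0), cons(0, 0))))   [R5 at 1.1.2]
3. cons(k(cons(e, cons(e, e)), cons(cons(cons(e, 0), 0), cons(cons(e, 0), cons(0, a)))), cons(0, cons(cons(e, 0), cons(0, 0))))  →  cons(cons(cons(cons(e, 0), 0), cons(cons(e, 0), cons(0, a))), cons(0, cons(cons(e, 0), cons(0, 0))))   [R5 at 1]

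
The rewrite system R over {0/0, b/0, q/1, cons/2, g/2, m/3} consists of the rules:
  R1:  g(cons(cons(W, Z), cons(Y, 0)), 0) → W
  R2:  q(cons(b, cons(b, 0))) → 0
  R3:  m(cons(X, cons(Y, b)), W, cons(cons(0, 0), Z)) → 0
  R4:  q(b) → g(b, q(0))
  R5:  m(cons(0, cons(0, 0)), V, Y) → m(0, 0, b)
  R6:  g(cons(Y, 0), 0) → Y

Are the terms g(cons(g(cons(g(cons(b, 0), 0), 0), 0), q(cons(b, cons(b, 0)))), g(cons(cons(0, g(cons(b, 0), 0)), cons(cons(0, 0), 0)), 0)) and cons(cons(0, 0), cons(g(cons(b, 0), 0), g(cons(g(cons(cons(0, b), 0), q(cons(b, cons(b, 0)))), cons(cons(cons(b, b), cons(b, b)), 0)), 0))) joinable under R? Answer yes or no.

Reduce t₁ = g(cons(g(cons(g(cons(b, 0), 0), 0), 0), q(cons(b, cons(b, 0)))), g(cons(cons(0, g(cons(b, 0), 0)), cons(cons(0, 0), 0)), 0)):
1. g(cons(g(cons(g(cons(b, 0), 0), 0), 0), q(cons(b, cons(b, 0)))), g(cons(cons(0, g(cons(b, 0), 0)), cons(cons(0, 0), 0)), 0))  →  g(cons(g(cons(b, 0), 0), q(cons(b, cons(b, 0)))), g(cons(cons(0, g(cons(b, 0), 0)), cons(cons(0, 0), 0)), 0))   [R6 at 1.1]
2. g(cons(g(cons(b, 0), 0), q(cons(b, cons(b, 0)))), g(cons(cons(0, g(cons(b, 0), 0)), cons(cons(0, 0), 0)), 0))  →  g(cons(b, q(cons(b, cons(b, 0)))), g(cons(cons(0, g(cons(b, 0), 0)), cons(cons(0, 0), 0)), 0))   [R6 at 1.1]
3. g(cons(b, q(cons(b, cons(b, 0)))), g(cons(cons(0, g(cons(b, 0), 0)), cons(cons(0, 0), 0)), 0))  →  g(cons(b, 0), g(cons(cons(0, g(cons(b, 0), 0)), cons(cons(0, 0), 0)), 0))   [R2 at 1.2]
4. g(cons(b, 0), g(cons(cons(0, g(cons(b, 0), 0)), cons(cons(0, 0), 0)), 0))  →  g(cons(b, 0), 0)   [R1 at 2]
5. g(cons(b, 0), 0)  →  b   [R6 at ε]

Reduce t₂ = cons(cons(0, 0), cons(g(cons(b, 0), 0), g(cons(g(cons(cons(0, b), 0), q(cons(b, cons(b, 0)))), cons(cons(cons(b, b), cons(b, b)), 0)), 0))):
1. cons(cons(0, 0), cons(g(cons(b, 0), 0), g(cons(g(cons(cons(0, b), 0), q(cons(b, cons(b, 0)))), cons(cons(cons(b, b), cons(b, b)), 0)), 0)))  →  cons(cons(0, 0), cons(b, g(cons(g(cons(cons(0, b), 0), q(cons(b, cons(b, 0)))), cons(cons(cons(b, b), cons(b, b)), 0)), 0)))   [R6 at 2.1]
2. cons(cons(0, 0), cons(b, g(cons(g(cons(cons(0, b), 0), q(cons(b, cons(b, 0)))), cons(cons(cons(b, b), cons(b, b)), 0)), 0)))  →  cons(cons(0, 0), cons(b, g(cons(g(cons(cons(0, b), 0), 0), cons(cons(cons(b, b), cons(b, b)), 0)), 0)))   [R2 at 2.2.1.1.2]
3. cons(cons(0, 0), cons(b, g(cons(g(cons(cons(0, b), 0), 0), cons(cons(cons(b, b), cons(b, b)), 0)), 0)))  →  cons(cons(0, 0), cons(b, g(cons(cons(0, b), cons(cons(cons(b, b), cons(b, b)), 0)), 0)))   [R6 at 2.2.1.1]
4. cons(cons(0, 0), cons(b, g(cons(cons(0, b), cons(cons(cons(b, b), cons(b, b)), 0)), 0)))  →  cons(cons(0, 0), cons(b, 0))   [R1 at 2.2]

no — NF(t₁) = b, NF(t₂) = cons(cons(0, 0), cons(b, 0))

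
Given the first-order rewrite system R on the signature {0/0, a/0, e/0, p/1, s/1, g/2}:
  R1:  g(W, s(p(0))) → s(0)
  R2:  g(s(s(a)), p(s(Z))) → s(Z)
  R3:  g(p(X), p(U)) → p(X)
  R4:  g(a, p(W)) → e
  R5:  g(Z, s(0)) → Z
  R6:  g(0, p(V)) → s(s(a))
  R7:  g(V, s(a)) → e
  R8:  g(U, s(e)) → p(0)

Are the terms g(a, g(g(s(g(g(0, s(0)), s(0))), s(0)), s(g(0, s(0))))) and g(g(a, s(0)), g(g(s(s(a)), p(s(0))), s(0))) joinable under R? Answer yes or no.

Reduce t₁ = g(a, g(g(s(g(g(0, s(0)), s(0))), s(0)), s(g(0, s(0))))):
1. g(a, g(g(s(g(g(0, s(0)), s(0))), s(0)), s(g(0, s(0)))))  →  g(a, g(s(g(g(0, s(0)), s(0))), s(g(0, s(0)))))   [R5 at 2.1]
2. g(a, g(s(g(g(0, s(0)), s(0))), s(g(0, s(0)))))  →  g(a, g(s(g(0, s(0))), s(g(0, s(0)))))   [R5 at 2.1.1]
3. g(a, g(s(g(0, s(0))), s(g(0, s(0)))))  →  g(a, g(s(0), s(g(0, s(0)))))   [R5 at 2.1.1]
4. g(a, g(s(0), s(g(0, s(0)))))  →  g(a, g(s(0), s(0)))   [R5 at 2.2.1]
5. g(a, g(s(0), s(0)))  →  g(a, s(0))   [R5 at 2]
6. g(a, s(0))  →  a   [R5 at ε]

Reduce t₂ = g(g(a, s(0)), g(g(s(s(a)), p(s(0))), s(0))):
1. g(g(a, s(0)), g(g(s(s(a)), p(s(0))), s(0)))  →  g(a, g(g(s(s(a)), p(s(0))), s(0)))   [R5 at 1]
2. g(a, g(g(s(s(a)), p(s(0))), s(0)))  →  g(a, g(s(s(a)), p(s(0))))   [R5 at 2]
3. g(a, g(s(s(a)), p(s(0))))  →  g(a, s(0))   [R2 at 2]
4. g(a, s(0))  →  a   [R5 at ε]

yes — NF(t₁) = a, NF(t₂) = a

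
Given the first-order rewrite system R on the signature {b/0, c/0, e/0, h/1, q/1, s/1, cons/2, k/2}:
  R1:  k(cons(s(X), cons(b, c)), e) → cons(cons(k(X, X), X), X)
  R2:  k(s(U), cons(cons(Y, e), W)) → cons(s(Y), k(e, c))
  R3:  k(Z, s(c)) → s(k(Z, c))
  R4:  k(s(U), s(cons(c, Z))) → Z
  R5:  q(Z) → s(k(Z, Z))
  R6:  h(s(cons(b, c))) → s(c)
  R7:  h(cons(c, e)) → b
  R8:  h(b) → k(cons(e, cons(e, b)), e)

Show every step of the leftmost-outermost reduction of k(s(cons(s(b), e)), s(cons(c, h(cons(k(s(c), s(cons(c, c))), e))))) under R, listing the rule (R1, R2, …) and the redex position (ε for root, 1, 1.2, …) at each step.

1. k(s(cons(s(b), e)), s(cons(c, h(cons(k(s(c), s(cons(c, c))), e)))))  →  h(cons(k(s(c), s(cons(c, c))), e))   [R4 at ε]
2. h(cons(k(s(c), s(cons(c, c))), e))  →  h(cons(c, e))   [R4 at 1.1]
3. h(cons(c, e))  →  b   [R7 at ε]

b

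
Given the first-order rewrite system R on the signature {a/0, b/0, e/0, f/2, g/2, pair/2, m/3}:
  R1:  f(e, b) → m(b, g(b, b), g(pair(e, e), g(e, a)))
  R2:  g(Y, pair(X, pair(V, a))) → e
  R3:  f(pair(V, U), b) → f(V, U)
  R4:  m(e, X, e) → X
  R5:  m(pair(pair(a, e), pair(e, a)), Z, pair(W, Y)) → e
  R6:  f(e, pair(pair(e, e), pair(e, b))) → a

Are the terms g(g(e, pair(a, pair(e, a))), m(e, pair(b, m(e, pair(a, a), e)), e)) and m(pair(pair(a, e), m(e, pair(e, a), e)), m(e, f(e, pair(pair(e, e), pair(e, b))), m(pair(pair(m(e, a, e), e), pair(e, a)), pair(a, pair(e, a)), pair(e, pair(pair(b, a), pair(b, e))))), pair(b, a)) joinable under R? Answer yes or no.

yes — NF(t₁) = e, NF(t₂) = e

Reduce t₁ = g(g(e, pair(a, pair(e, a))), m(e, pair(b, m(e, pair(a, a), e)), e)):
1. g(g(e, pair(a, pair(e, a))), m(e, pair(b, m(e, pair(a, a), e)), e))  →  g(e, m(e, pair(b, m(e, pair(a, a), e)), e))   [R2 at 1]
2. g(e, m(e, pair(b, m(e, pair(a, a), e)), e))  →  g(e, pair(b, m(e, pair(a, a), e)))   [R4 at 2]
3. g(e, pair(b, m(e, pair(a, a), e)))  →  g(e, pair(b, pair(a, a)))   [R4 at 2.2]
4. g(e, pair(b, pair(a, a)))  →  e   [R2 at ε]

Reduce t₂ = m(pair(pair(a, e), m(e, pair(e, a), e)), m(e, f(e, pair(pair(e, e), pair(e, b))), m(pair(pair(m(e, a, e), e), pair(e, a)), pair(a, pair(e, a)), pair(e, pair(pair(b, a), pair(b, e))))), pair(b, a)):
1. m(pair(pair(a, e), m(e, pair(e, a), e)), m(e, f(e, pair(pair(e, e), pair(e, b))), m(pair(pair(m(e, a, e), e), pair(e, a)), pair(a, pair(e, a)), pair(e, pair(pair(b, a), pair(b, e))))), pair(b, a))  →  m(pair(pair(a, e), pair(e, a)), m(e, f(e, pair(pair(e, e), pair(e, b))), m(pair(pair(m(e, a, e), e), pair(e, a)), pair(a, pair(e, a)), pair(e, pair(pair(b, a), pair(b, e))))), pair(b, a))   [R4 at 1.2]
2. m(pair(pair(a, e), pair(e, a)), m(e, f(e, pair(pair(e, e), pair(e, b))), m(pair(pair(m(e, a, e), e), pair(e, a)), pair(a, pair(e, a)), pair(e, pair(pair(b, a), pair(b, e))))), pair(b, a))  →  e   [R5 at ε]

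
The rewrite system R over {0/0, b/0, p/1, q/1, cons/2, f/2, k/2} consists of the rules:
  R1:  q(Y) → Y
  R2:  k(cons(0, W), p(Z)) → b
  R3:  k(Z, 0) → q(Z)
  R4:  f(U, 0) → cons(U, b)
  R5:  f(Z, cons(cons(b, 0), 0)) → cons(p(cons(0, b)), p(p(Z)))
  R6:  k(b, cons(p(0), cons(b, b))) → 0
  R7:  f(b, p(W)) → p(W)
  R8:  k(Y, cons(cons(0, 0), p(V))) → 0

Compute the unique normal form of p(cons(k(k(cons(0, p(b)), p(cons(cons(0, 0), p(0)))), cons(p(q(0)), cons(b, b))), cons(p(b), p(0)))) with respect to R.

p(cons(0, cons(p(b), p(0))))

1. p(cons(k(k(cons(0, p(b)), p(cons(cons(0, 0), p(0)))), cons(p(q(0)), cons(b, b))), cons(p(b), p(0))))  →  p(cons(k(b, cons(p(q(0)), cons(b, b))), cons(p(b), p(0))))   [R2 at 1.1.1]
2. p(cons(k(b, cons(p(q(0)), cons(b, b))), cons(p(b), p(0))))  →  p(cons(k(b, cons(p(0), cons(b, b))), cons(p(b), p(0))))   [R1 at 1.1.2.1.1]
3. p(cons(k(b, cons(p(0), cons(b, b))), cons(p(b), p(0))))  →  p(cons(0, cons(p(b), p(0))))   [R6 at 1.1]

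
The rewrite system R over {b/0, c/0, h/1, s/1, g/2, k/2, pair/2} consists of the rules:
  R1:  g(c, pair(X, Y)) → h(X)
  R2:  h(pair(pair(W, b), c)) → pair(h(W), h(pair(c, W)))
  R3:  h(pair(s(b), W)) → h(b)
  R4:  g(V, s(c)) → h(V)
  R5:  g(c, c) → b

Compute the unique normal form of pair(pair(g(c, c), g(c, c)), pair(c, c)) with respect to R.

1. pair(pair(g(c, c), g(c, c)), pair(c, c))  →  pair(pair(b, g(c, c)), pair(c, c))   [R5 at 1.1]
2. pair(pair(b, g(c, c)), pair(c, c))  →  pair(pair(b, b), pair(c, c))   [R5 at 1.2]

pair(pair(b, b), pair(c, c))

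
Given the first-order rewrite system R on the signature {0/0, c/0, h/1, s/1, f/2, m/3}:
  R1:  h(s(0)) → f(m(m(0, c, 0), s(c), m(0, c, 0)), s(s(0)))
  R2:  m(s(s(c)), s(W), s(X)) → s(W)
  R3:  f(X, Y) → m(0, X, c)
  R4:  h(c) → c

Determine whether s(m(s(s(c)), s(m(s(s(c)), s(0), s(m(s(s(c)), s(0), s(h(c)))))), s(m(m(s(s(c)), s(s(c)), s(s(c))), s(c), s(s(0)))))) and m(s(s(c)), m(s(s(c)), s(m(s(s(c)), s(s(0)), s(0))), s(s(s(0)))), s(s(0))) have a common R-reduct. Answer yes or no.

Reduce t₁ = s(m(s(s(c)), s(m(s(s(c)), s(0), s(m(s(s(c)), s(0), s(h(c)))))), s(m(m(s(s(c)), s(s(c)), s(s(c))), s(c), s(s(0)))))):
1. s(m(s(s(c)), s(m(s(s(c)), s(0), s(m(s(s(c)), s(0), s(h(c)))))), s(m(m(s(s(c)), s(s(c)), s(s(c))), s(c), s(s(0))))))  →  s(s(m(s(s(c)), s(0), s(m(s(s(c)), s(0), s(h(c)))))))   [R2 at 1]
2. s(s(m(s(s(c)), s(0), s(m(s(s(c)), s(0), s(h(c)))))))  →  s(s(s(0)))   [R2 at 1.1]

Reduce t₂ = m(s(s(c)), m(s(s(c)), s(m(s(s(c)), s(s(0)), s(0))), s(s(s(0)))), s(s(0))):
1. m(s(s(c)), m(s(s(c)), s(m(s(s(c)), s(s(0)), s(0))), s(s(s(0)))), s(s(0)))  →  m(s(s(c)), s(m(s(s(c)), s(s(0)), s(0))), s(s(0)))   [R2 at 2]
2. m(s(s(c)), s(m(s(s(c)), s(s(0)), s(0))), s(s(0)))  →  s(m(s(s(c)), s(s(0)), s(0)))   [R2 at ε]
3. s(m(s(s(c)), s(s(0)), s(0)))  →  s(s(s(0)))   [R2 at 1]

yes — NF(t₁) = s(s(s(0))), NF(t₂) = s(s(s(0)))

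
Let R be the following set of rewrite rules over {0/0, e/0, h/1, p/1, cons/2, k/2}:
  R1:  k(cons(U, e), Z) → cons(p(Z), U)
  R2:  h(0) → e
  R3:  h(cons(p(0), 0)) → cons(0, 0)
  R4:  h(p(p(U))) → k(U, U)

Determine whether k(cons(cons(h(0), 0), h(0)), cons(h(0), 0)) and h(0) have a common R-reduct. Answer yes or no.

Reduce t₁ = k(cons(cons(h(0), 0), h(0)), cons(h(0), 0)):
1. k(cons(cons(h(0), 0), h(0)), cons(h(0), 0))  →  k(cons(cons(e, 0), h(0)), cons(h(0), 0))   [R2 at 1.1.1]
2. k(cons(cons(e, 0), h(0)), cons(h(0), 0))  →  k(cons(cons(e, 0), e), cons(h(0), 0))   [R2 at 1.2]
3. k(cons(cons(e, 0), e), cons(h(0), 0))  →  cons(p(cons(h(0), 0)), cons(e, 0))   [R1 at ε]
4. cons(p(cons(h(0), 0)), cons(e, 0))  →  cons(p(cons(e, 0)), cons(e, 0))   [R2 at 1.1.1]

Reduce t₂ = h(0):
1. h(0)  →  e   [R2 at ε]

no — NF(t₁) = cons(p(cons(e, 0)), cons(e, 0)), NF(t₂) = e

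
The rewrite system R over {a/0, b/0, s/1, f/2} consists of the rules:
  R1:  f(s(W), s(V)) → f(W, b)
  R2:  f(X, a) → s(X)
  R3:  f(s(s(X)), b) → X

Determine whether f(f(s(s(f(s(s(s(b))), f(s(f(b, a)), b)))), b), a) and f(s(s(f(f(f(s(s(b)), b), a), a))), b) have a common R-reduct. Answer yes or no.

Reduce t₁ = f(f(s(s(f(s(s(s(b))), f(s(f(b, a)), b)))), b), a):
1. f(f(s(s(f(s(s(s(b))), f(s(f(b, a)), b)))), b), a)  →  s(f(s(s(f(s(s(s(b))), f(s(f(b, a)), b)))), b))   [R2 at ε]
2. s(f(s(s(f(s(s(s(b))), f(s(f(b, a)), b)))), b))  →  s(f(s(s(s(b))), f(s(f(b, a)), b)))   [R3 at 1]
3. s(f(s(s(s(b))), f(s(f(b, a)), b)))  →  s(f(s(s(s(b))), f(s(s(b)), b)))   [R2 at 1.2.1.1]
4. s(f(s(s(s(b))), f(s(s(b)), b)))  →  s(f(s(s(s(b))), b))   [R3 at 1.2]
5. s(f(s(s(s(b))), b))  →  s(s(b))   [R3 at 1]

Reduce t₂ = f(s(s(f(f(f(s(s(b)), b), a), a))), b):
1. f(s(s(f(f(f(s(s(b)), b), a), a))), b)  →  f(f(f(s(s(b)), b), a), a)   [R3 at ε]
2. f(f(f(s(s(b)), b), a), a)  →  s(f(f(s(s(b)), b), a))   [R2 at ε]
3. s(f(f(s(s(b)), b), a))  →  s(s(f(s(s(b)), b)))   [R2 at 1]
4. s(s(f(s(s(b)), b)))  →  s(s(b))   [R3 at 1.1]

yes — NF(t₁) = s(s(b)), NF(t₂) = s(s(b))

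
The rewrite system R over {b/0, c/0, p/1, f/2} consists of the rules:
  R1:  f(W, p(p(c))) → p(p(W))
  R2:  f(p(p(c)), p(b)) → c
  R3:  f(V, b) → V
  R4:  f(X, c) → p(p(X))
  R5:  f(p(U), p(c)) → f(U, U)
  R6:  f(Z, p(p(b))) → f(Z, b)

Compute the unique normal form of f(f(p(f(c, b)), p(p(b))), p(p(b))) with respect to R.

p(c)

1. f(f(p(f(c, b)), p(p(b))), p(p(b)))  →  f(f(p(f(c, b)), p(p(b))), b)   [R6 at ε]
2. f(f(p(f(c, b)), p(p(b))), b)  →  f(p(f(c, b)), p(p(b)))   [R3 at ε]
3. f(p(f(c, b)), p(p(b)))  →  f(p(f(c, b)), b)   [R6 at ε]
4. f(p(f(c, b)), b)  →  p(f(c, b))   [R3 at ε]
5. p(f(c, b))  →  p(c)   [R3 at 1]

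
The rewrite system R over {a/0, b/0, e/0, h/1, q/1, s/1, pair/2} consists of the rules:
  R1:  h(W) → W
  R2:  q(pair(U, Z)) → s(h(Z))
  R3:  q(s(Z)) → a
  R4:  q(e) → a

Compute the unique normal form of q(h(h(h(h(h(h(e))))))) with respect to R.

1. q(h(h(h(h(h(h(e)))))))  →  q(h(h(h(h(h(e))))))   [R1 at 1]
2. q(h(h(h(h(h(e))))))  →  q(h(h(h(h(e)))))   [R1 at 1]
3. q(h(h(h(h(e)))))  →  q(h(h(h(e))))   [R1 at 1]
4. q(h(h(h(e))))  →  q(h(h(e)))   [R1 at 1]
5. q(h(h(e)))  →  q(h(e))   [R1 at 1]
6. q(h(e))  →  q(e)   [R1 at 1]
7. q(e)  →  a   [R4 at ε]

a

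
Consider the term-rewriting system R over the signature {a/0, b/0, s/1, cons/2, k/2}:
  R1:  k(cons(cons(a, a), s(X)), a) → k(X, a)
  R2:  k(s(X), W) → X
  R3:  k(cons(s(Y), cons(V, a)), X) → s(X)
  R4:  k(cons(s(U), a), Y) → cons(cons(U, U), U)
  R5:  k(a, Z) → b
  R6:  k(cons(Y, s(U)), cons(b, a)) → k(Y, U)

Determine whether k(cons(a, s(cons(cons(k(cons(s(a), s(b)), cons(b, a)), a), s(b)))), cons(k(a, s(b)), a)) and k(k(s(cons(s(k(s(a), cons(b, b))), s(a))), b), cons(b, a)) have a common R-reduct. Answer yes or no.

no — NF(t₁) = b, NF(t₂) = a

Reduce t₁ = k(cons(a, s(cons(cons(k(cons(s(a), s(b)), cons(b, a)), a), s(b)))), cons(k(a, s(b)), a)):
1. k(cons(a, s(cons(cons(k(cons(s(a), s(b)), cons(b, a)), a), s(b)))), cons(k(a, s(b)), a))  →  k(cons(a, s(cons(cons(k(s(a), b), a), s(b)))), cons(k(a, s(b)), a))   [R6 at 1.2.1.1.1]
2. k(cons(a, s(cons(cons(k(s(a), b), a), s(b)))), cons(k(a, s(b)), a))  →  k(cons(a, s(cons(cons(a, a), s(b)))), cons(k(a, s(b)), a))   [R2 at 1.2.1.1.1]
3. k(cons(a, s(cons(cons(a, a), s(b)))), cons(k(a, s(b)), a))  →  k(cons(a, s(cons(cons(a, a), s(b)))), cons(b, a))   [R5 at 2.1]
4. k(cons(a, s(cons(cons(a, a), s(b)))), cons(b, a))  →  k(a, cons(cons(a, a), s(b)))   [R6 at ε]
5. k(a, cons(cons(a, a), s(b)))  →  b   [R5 at ε]

Reduce t₂ = k(k(s(cons(s(k(s(a), cons(b, b))), s(a))), b), cons(b, a)):
1. k(k(s(cons(s(k(s(a), cons(b, b))), s(a))), b), cons(b, a))  →  k(cons(s(k(s(a), cons(b, b))), s(a)), cons(b, a))   [R2 at 1]
2. k(cons(s(k(s(a), cons(b, b))), s(a)), cons(b, a))  →  k(s(k(s(a), cons(b, b))), a)   [R6 at ε]
3. k(s(k(s(a), cons(b, b))), a)  →  k(s(a), cons(b, b))   [R2 at ε]
4. k(s(a), cons(b, b))  →  a   [R2 at ε]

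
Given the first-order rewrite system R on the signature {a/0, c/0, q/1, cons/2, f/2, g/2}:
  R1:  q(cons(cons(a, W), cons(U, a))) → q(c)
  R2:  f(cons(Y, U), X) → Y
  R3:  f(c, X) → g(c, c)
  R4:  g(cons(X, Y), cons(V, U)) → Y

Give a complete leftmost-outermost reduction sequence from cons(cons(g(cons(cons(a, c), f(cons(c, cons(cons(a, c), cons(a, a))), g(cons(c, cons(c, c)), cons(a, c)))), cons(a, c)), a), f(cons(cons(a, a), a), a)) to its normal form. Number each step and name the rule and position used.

1. cons(cons(g(cons(cons(a, c), f(cons(c, cons(cons(a, c), cons(a, a))), g(cons(c, cons(c, c)), cons(a, c)))), cons(a, c)), a), f(cons(cons(a, a), a), a))  →  cons(cons(f(cons(c, cons(cons(a, c), cons(a, a))), g(cons(c, cons(c, c)), cons(a, c))), a), f(cons(cons(a, a), a), a))   [R4 at 1.1]
2. cons(cons(f(cons(c, cons(cons(a, c), cons(a, a))), g(cons(c, cons(c, c)), cons(a, c))), a), f(cons(cons(a, a), a), a))  →  cons(cons(c, a), f(cons(cons(a, a), a), a))   [R2 at 1.1]
3. cons(cons(c, a), f(cons(cons(a, a), a), a))  →  cons(cons(c, a), cons(a, a))   [R2 at 2]

cons(cons(c, a), cons(a, a))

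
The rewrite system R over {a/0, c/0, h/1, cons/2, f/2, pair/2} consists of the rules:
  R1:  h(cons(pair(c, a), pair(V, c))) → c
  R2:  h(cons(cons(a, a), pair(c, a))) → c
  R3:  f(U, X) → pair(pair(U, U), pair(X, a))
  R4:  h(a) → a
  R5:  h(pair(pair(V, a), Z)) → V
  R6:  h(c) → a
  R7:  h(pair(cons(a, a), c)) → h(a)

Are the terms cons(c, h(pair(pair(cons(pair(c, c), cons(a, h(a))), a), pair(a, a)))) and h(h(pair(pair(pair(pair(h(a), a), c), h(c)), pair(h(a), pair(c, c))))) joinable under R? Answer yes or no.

Reduce t₁ = cons(c, h(pair(pair(cons(pair(c, c), cons(a, h(a))), a), pair(a, a)))):
1. cons(c, h(pair(pair(cons(pair(c, c), cons(a, h(a))), a), pair(a, a))))  →  cons(c, cons(pair(c, c), cons(a, h(a))))   [R5 at 2]
2. cons(c, cons(pair(c, c), cons(a, h(a))))  →  cons(c, cons(pair(c, c), cons(a, a)))   [R4 at 2.2.2]

Reduce t₂ = h(h(pair(pair(pair(pair(h(a), a), c), h(c)), pair(h(a), pair(c, c))))):
1. h(h(pair(pair(pair(pair(h(a), a), c), h(c)), pair(h(a), pair(c, c)))))  →  h(h(pair(pair(pair(pair(a, a), c), h(c)), pair(h(a), pair(c, c)))))   [R4 at 1.1.1.1.1.1]
2. h(h(pair(pair(pair(pair(a, a), c), h(c)), pair(h(a), pair(c, c)))))  →  h(h(pair(pair(pair(pair(a, a), c), a), pair(h(a), pair(c, c)))))   [R6 at 1.1.1.2]
3. h(h(pair(pair(pair(pair(a, a), c), a), pair(h(a), pair(c, c)))))  →  h(pair(pair(a, a), c))   [R5 at 1]
4. h(pair(pair(a, a), c))  →  a   [R5 at ε]

no — NF(t₁) = cons(c, cons(pair(c, c), cons(a, a))), NF(t₂) = a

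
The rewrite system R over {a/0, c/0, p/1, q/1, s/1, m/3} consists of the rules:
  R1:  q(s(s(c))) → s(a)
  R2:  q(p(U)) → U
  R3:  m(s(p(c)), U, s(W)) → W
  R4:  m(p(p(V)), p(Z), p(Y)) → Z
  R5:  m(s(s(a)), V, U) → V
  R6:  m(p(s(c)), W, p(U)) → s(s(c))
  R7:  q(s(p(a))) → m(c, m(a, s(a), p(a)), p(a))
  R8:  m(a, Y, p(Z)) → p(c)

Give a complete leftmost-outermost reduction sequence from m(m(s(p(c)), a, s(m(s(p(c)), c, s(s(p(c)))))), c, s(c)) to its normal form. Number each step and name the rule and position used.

1. m(m(s(p(c)), a, s(m(s(p(c)), c, s(s(p(c)))))), c, s(c))  →  m(m(s(p(c)), c, s(s(p(c)))), c, s(c))   [R3 at 1]
2. m(m(s(p(c)), c, s(s(p(c)))), c, s(c))  →  m(s(p(c)), c, s(c))   [R3 at 1]
3. m(s(p(c)), c, s(c))  →  c   [R3 at ε]

c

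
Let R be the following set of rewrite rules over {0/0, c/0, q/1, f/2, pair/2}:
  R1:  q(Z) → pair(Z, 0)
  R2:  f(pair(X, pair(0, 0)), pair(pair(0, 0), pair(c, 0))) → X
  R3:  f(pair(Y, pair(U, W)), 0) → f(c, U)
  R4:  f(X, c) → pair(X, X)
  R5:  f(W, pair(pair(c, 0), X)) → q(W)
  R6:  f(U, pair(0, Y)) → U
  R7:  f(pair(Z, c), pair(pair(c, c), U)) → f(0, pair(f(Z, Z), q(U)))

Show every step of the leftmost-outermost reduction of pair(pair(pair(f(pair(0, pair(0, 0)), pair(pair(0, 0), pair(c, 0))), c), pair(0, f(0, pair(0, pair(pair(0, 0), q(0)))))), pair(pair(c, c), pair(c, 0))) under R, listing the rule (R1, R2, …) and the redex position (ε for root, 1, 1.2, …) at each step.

pair(pair(pair(0, c), pair(0, 0)), pair(pair(c, c), pair(c, 0)))

1. pair(pair(pair(f(pair(0, pair(0, 0)), pair(pair(0, 0), pair(c, 0))), c), pair(0, f(0, pair(0, pair(pair(0, 0), q(0)))))), pair(pair(c, c), pair(c, 0)))  →  pair(pair(pair(0, c), pair(0, f(0, pair(0, pair(pair(0, 0), q(0)))))), pair(pair(c, c), pair(c, 0)))   [R2 at 1.1.1]
2. pair(pair(pair(0, c), pair(0, f(0, pair(0, pair(pair(0, 0), q(0)))))), pair(pair(c, c), pair(c, 0)))  →  pair(pair(pair(0, c), pair(0, 0)), pair(pair(c, c), pair(c, 0)))   [R6 at 1.2.2]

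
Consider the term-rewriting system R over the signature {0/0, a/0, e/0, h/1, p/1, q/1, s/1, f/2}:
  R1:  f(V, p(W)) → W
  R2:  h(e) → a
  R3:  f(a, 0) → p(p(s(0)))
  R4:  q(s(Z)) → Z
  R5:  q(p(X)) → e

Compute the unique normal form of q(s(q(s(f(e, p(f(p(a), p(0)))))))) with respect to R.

1. q(s(q(s(f(e, p(f(p(a), p(0))))))))  →  q(s(f(e, p(f(p(a), p(0))))))   [R4 at ε]
2. q(s(f(e, p(f(p(a), p(0))))))  →  f(e, p(f(p(a), p(0))))   [R4 at ε]
3. f(e, p(f(p(a), p(0))))  →  f(p(a), p(0))   [R1 at ε]
4. f(p(a), p(0))  →  0   [R1 at ε]

0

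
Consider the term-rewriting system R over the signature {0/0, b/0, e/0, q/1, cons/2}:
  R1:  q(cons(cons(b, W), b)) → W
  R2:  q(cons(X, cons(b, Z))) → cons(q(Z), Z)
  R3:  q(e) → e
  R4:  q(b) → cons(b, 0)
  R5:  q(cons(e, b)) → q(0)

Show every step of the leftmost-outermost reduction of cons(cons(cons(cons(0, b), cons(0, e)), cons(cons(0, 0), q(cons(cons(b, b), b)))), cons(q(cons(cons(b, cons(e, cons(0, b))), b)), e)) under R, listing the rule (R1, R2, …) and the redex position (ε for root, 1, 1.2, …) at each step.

1. cons(cons(cons(cons(0, b), cons(0, e)), cons(cons(0, 0), q(cons(cons(b, b), b)))), cons(q(cons(cons(b, cons(e, cons(0, b))), b)), e))  →  cons(cons(cons(cons(0, b), cons(0, e)), cons(cons(0, 0), b)), cons(q(cons(cons(b, cons(e, cons(0, b))), b)), e))   [R1 at 1.2.2]
2. cons(cons(cons(cons(0, b), cons(0, e)), cons(cons(0, 0), b)), cons(q(cons(cons(b, cons(e, cons(0, b))), b)), e))  →  cons(cons(cons(cons(0, b), cons(0, e)), cons(cons(0, 0), b)), cons(cons(e, cons(0, b)), e))   [R1 at 2.1]

cons(cons(cons(cons(0, b), cons(0, e)), cons(cons(0, 0), b)), cons(cons(e, cons(0, b)), e))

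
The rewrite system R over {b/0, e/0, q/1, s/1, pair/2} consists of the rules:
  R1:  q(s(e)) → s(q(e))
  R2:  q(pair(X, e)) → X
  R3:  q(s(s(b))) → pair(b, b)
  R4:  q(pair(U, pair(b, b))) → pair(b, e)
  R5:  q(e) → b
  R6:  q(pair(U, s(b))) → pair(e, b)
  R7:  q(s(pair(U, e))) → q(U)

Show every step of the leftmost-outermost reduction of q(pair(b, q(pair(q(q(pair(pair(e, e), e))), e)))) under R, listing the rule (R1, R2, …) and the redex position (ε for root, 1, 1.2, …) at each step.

1. q(pair(b, q(pair(q(q(pair(pair(e, e), e))), e))))  →  q(pair(b, q(q(pair(pair(e, e), e)))))   [R2 at 1.2]
2. q(pair(b, q(q(pair(pair(e, e), e)))))  →  q(pair(b, q(pair(e, e))))   [R2 at 1.2.1]
3. q(pair(b, q(pair(e, e))))  →  q(pair(b, e))   [R2 at 1.2]
4. q(pair(b, e))  →  b   [R2 at ε]

b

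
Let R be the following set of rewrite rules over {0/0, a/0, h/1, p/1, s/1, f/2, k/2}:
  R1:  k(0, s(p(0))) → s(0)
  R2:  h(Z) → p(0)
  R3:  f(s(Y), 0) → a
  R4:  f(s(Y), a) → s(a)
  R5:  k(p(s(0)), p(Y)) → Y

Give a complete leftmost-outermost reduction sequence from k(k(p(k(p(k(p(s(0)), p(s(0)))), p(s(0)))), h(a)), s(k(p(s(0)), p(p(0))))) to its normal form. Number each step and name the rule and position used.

s(0)

1. k(k(p(k(p(k(p(s(0)), p(s(0)))), p(s(0)))), h(a)), s(k(p(s(0)), p(p(0)))))  →  k(k(p(k(p(s(0)), p(s(0)))), h(a)), s(k(p(s(0)), p(p(0)))))   [R5 at 1.1.1.1.1]
2. k(k(p(k(p(s(0)), p(s(0)))), h(a)), s(k(p(s(0)), p(p(0)))))  →  k(k(p(s(0)), h(a)), s(k(p(s(0)), p(p(0)))))   [R5 at 1.1.1]
3. k(k(p(s(0)), h(a)), s(k(p(s(0)), p(p(0)))))  →  k(k(p(s(0)), p(0)), s(k(p(s(0)), p(p(0)))))   [R2 at 1.2]
4. k(k(p(s(0)), p(0)), s(k(p(s(0)), p(p(0)))))  →  k(0, s(k(p(s(0)), p(p(0)))))   [R5 at 1]
5. k(0, s(k(p(s(0)), p(p(0)))))  →  k(0, s(p(0)))   [R5 at 2.1]
6. k(0, s(p(0)))  →  s(0)   [R1 at ε]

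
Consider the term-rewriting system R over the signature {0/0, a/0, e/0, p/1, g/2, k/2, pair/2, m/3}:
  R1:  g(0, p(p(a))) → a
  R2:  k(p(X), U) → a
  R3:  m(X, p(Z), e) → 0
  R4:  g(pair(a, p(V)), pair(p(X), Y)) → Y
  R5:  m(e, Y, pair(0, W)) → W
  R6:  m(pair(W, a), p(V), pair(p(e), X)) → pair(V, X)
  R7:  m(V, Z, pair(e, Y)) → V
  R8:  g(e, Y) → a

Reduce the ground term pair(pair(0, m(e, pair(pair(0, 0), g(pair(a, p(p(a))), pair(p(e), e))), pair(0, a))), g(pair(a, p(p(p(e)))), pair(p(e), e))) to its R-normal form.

pair(pair(0, a), e)

1. pair(pair(0, m(e, pair(pair(0, 0), g(pair(a, p(p(a))), pair(p(e), e))), pair(0, a))), g(pair(a, p(p(p(e)))), pair(p(e), e)))  →  pair(pair(0, a), g(pair(a, p(p(p(e)))), pair(p(e), e)))   [R5 at 1.2]
2. pair(pair(0, a), g(pair(a, p(p(p(e)))), pair(p(e), e)))  →  pair(pair(0, a), e)   [R4 at 2]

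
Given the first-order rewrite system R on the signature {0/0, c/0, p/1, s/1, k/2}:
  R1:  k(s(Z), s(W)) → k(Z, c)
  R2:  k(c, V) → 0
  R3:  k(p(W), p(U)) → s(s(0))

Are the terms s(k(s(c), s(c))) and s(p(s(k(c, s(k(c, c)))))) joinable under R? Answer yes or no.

no — NF(t₁) = s(0), NF(t₂) = s(p(s(0)))

Reduce t₁ = s(k(s(c), s(c))):
1. s(k(s(c), s(c)))  →  s(k(c, c))   [R1 at 1]
2. s(k(c, c))  →  s(0)   [R2 at 1]

Reduce t₂ = s(p(s(k(c, s(k(c, c)))))):
1. s(p(s(k(c, s(k(c, c))))))  →  s(p(s(0)))   [R2 at 1.1.1]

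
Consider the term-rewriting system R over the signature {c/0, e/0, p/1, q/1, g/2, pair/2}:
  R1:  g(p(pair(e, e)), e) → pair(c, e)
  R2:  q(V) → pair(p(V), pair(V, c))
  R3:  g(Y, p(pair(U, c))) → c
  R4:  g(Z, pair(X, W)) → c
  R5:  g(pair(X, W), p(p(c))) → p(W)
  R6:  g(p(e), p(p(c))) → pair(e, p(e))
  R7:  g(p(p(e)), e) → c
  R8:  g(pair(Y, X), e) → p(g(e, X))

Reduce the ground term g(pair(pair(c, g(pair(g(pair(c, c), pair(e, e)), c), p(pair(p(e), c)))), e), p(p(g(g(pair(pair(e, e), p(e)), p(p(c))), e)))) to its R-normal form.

p(e)

1. g(pair(pair(c, g(pair(g(pair(c, c), pair(e, e)), c), p(pair(p(e), c)))), e), p(p(g(g(pair(pair(e, e), p(e)), p(p(c))), e))))  →  g(pair(pair(c, c), e), p(p(g(g(pair(pair(e, e), p(e)), p(p(c))), e))))   [R3 at 1.1.2]
2. g(pair(pair(c, c), e), p(p(g(g(pair(pair(e, e), p(e)), p(p(c))), e))))  →  g(pair(pair(c, c), e), p(p(g(p(p(e)), e))))   [R5 at 2.1.1.1]
3. g(pair(pair(c, c), e), p(p(g(p(p(e)), e))))  →  g(pair(pair(c, c), e), p(p(c)))   [R7 at 2.1.1]
4. g(pair(pair(c, c), e), p(p(c)))  →  p(e)   [R5 at ε]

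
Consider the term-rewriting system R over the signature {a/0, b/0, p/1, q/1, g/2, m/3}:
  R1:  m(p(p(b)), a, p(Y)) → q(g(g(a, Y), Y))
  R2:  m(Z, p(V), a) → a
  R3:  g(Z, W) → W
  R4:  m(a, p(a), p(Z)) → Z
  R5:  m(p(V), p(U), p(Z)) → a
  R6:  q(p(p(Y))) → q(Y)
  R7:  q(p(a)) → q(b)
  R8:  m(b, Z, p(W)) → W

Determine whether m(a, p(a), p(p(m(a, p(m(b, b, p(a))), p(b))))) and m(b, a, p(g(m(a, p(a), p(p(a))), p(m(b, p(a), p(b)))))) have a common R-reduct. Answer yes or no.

yes — NF(t₁) = p(b), NF(t₂) = p(b)

Reduce t₁ = m(a, p(a), p(p(m(a, p(m(b, b, p(a))), p(b))))):
1. m(a, p(a), p(p(m(a, p(m(b, b, p(a))), p(b)))))  →  p(m(a, p(m(b, b, p(a))), p(b)))   [R4 at ε]
2. p(m(a, p(m(b, b, p(a))), p(b)))  →  p(m(a, p(a), p(b)))   [R8 at 1.2.1]
3. p(m(a, p(a), p(b)))  →  p(b)   [R4 at 1]

Reduce t₂ = m(b, a, p(g(m(a, p(a), p(p(a))), p(m(b, p(a), p(b)))))):
1. m(b, a, p(g(m(a, p(a), p(p(a))), p(m(b, p(a), p(b))))))  →  g(m(a, p(a), p(p(a))), p(m(b, p(a), p(b))))   [R8 at ε]
2. g(m(a, p(a), p(p(a))), p(m(b, p(a), p(b))))  →  p(m(b, p(a), p(b)))   [R3 at ε]
3. p(m(b, p(a), p(b)))  →  p(b)   [R8 at 1]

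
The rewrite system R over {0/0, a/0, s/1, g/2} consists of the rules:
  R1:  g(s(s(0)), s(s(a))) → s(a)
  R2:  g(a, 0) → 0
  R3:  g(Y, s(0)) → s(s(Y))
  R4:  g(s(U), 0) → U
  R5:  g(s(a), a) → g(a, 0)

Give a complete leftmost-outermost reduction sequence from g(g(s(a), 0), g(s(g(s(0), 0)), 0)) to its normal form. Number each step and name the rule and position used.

1. g(g(s(a), 0), g(s(g(s(0), 0)), 0))  →  g(a, g(s(g(s(0), 0)), 0))   [R4 at 1]
2. g(a, g(s(g(s(0), 0)), 0))  →  g(a, g(s(0), 0))   [R4 at 2]
3. g(a, g(s(0), 0))  →  g(a, 0)   [R4 at 2]
4. g(a, 0)  →  0   [R2 at ε]

0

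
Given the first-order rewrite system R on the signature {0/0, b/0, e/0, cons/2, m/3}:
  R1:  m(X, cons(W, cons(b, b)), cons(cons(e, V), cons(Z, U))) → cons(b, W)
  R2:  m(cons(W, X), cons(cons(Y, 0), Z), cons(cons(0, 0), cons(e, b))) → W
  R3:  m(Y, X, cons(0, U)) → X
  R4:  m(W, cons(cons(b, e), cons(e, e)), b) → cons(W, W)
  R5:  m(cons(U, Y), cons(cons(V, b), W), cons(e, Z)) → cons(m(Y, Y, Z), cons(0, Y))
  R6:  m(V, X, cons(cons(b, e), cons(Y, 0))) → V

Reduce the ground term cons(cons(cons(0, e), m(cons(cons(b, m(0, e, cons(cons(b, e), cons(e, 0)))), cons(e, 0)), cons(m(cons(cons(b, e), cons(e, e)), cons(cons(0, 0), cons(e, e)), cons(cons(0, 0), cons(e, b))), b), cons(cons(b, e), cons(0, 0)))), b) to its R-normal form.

cons(cons(cons(0, e), cons(cons(b, 0), cons(e, 0))), b)

1. cons(cons(cons(0, e), m(cons(cons(b, m(0, e, cons(cons(b, e), cons(e, 0)))), cons(e, 0)), cons(m(cons(cons(b, e), cons(e, e)), cons(cons(0, 0), cons(e, e)), cons(cons(0, 0), cons(e, b))), b), cons(cons(b, e), cons(0, 0)))), b)  →  cons(cons(cons(0, e), cons(cons(b, m(0, e, cons(cons(b, e), cons(e, 0)))), cons(e, 0))), b)   [R6 at 1.2]
2. cons(cons(cons(0, e), cons(cons(b, m(0, e, cons(cons(b, e), cons(e, 0)))), cons(e, 0))), b)  →  cons(cons(cons(0, e), cons(cons(b, 0), cons(e, 0))), b)   [R6 at 1.2.1.2]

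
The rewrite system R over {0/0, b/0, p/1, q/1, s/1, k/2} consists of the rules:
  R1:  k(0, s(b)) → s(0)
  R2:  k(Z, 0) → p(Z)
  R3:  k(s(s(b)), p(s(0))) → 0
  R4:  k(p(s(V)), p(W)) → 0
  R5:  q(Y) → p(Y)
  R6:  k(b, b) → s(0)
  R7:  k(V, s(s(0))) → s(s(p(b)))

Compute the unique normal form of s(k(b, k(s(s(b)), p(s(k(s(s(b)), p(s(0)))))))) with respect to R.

1. s(k(b, k(s(s(b)), p(s(k(s(s(b)), p(s(0))))))))  →  s(k(b, k(s(s(b)), p(s(0)))))   [R3 at 1.2.2.1.1]
2. s(k(b, k(s(s(b)), p(s(0)))))  →  s(k(b, 0))   [R3 at 1.2]
3. s(k(b, 0))  →  s(p(b))   [R2 at 1]

s(p(b))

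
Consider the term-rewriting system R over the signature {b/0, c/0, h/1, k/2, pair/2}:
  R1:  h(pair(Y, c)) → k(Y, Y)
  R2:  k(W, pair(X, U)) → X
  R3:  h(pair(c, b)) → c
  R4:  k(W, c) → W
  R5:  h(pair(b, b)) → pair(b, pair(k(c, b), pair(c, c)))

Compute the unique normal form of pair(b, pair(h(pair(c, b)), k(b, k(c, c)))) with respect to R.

pair(b, pair(c, b))

1. pair(b, pair(h(pair(c, b)), k(b, k(c, c))))  →  pair(b, pair(c, k(b, k(c, c))))   [R3 at 2.1]
2. pair(b, pair(c, k(b, k(c, c))))  →  pair(b, pair(c, k(b, c)))   [R4 at 2.2.2]
3. pair(b, pair(c, k(b, c)))  →  pair(b, pair(c, b))   [R4 at 2.2]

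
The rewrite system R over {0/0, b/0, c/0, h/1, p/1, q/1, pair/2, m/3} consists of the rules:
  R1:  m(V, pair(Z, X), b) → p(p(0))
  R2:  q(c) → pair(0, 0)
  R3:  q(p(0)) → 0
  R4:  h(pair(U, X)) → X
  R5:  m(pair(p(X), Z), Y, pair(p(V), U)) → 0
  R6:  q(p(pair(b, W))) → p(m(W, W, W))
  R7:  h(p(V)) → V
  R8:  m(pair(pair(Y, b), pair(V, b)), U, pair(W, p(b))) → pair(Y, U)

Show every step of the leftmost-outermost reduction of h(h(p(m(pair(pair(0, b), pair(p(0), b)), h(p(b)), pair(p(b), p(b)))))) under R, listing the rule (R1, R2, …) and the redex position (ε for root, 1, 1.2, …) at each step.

b

1. h(h(p(m(pair(pair(0, b), pair(p(0), b)), h(p(b)), pair(p(b), p(b))))))  →  h(m(pair(pair(0, b), pair(p(0), b)), h(p(b)), pair(p(b), p(b))))   [R7 at 1]
2. h(m(pair(pair(0, b), pair(p(0), b)), h(p(b)), pair(p(b), p(b))))  →  h(pair(0, h(p(b))))   [R8 at 1]
3. h(pair(0, h(p(b))))  →  h(p(b))   [R4 at ε]
4. h(p(b))  →  b   [R7 at ε]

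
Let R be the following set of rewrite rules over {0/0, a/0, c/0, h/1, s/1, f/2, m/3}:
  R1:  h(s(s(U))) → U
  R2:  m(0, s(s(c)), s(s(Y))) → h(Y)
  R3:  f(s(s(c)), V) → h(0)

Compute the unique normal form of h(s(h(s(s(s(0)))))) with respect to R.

1. h(s(h(s(s(s(0))))))  →  h(s(s(0)))   [R1 at 1.1]
2. h(s(s(0)))  →  0   [R1 at ε]

0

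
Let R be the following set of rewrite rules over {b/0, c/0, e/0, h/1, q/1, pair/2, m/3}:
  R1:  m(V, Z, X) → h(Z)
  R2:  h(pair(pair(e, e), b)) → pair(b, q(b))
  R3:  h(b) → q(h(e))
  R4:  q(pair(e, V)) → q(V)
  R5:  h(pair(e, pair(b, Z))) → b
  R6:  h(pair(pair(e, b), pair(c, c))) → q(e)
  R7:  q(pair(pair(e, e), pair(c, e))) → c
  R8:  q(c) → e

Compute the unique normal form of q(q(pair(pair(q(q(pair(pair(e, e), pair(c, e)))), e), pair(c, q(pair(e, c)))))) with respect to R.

e

1. q(q(pair(pair(q(q(pair(pair(e, e), pair(c, e)))), e), pair(c, q(pair(e, c))))))  →  q(q(pair(pair(q(c), e), pair(c, q(pair(e, c))))))   [R7 at 1.1.1.1.1]
2. q(q(pair(pair(q(c), e), pair(c, q(pair(e, c))))))  →  q(q(pair(pair(e, e), pair(c, q(pair(e, c))))))   [R8 at 1.1.1.1]
3. q(q(pair(pair(e, e), pair(c, q(pair(e, c))))))  →  q(q(pair(pair(e, e), pair(c, q(c)))))   [R4 at 1.1.2.2]
4. q(q(pair(pair(e, e), pair(c, q(c)))))  →  q(q(pair(pair(e, e), pair(c, e))))   [R8 at 1.1.2.2]
5. q(q(pair(pair(e, e), pair(c, e))))  →  q(c)   [R7 at 1]
6. q(c)  →  e   [R8 at ε]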